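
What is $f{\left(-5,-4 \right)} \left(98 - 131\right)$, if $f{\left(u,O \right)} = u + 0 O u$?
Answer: $165$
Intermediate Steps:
$f{\left(u,O \right)} = u$ ($f{\left(u,O \right)} = u + 0 u = u + 0 = u$)
$f{\left(-5,-4 \right)} \left(98 - 131\right) = - 5 \left(98 - 131\right) = \left(-5\right) \left(-33\right) = 165$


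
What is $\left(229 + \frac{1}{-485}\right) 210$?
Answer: $\frac{4664688}{97} \approx 48090.0$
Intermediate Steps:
$\left(229 + \frac{1}{-485}\right) 210 = \left(229 - \frac{1}{485}\right) 210 = \frac{111064}{485} \cdot 210 = \frac{4664688}{97}$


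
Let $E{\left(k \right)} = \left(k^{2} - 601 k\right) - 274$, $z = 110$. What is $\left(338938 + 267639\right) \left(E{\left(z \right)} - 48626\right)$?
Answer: $-62422839070$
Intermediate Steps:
$E{\left(k \right)} = -274 + k^{2} - 601 k$
$\left(338938 + 267639\right) \left(E{\left(z \right)} - 48626\right) = \left(338938 + 267639\right) \left(\left(-274 + 110^{2} - 66110\right) - 48626\right) = 606577 \left(\left(-274 + 12100 - 66110\right) - 48626\right) = 606577 \left(-54284 - 48626\right) = 606577 \left(-102910\right) = -62422839070$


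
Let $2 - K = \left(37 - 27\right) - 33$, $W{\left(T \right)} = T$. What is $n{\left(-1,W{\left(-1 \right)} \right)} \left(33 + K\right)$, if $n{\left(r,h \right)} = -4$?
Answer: $-232$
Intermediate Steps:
$K = 25$ ($K = 2 - \left(\left(37 - 27\right) - 33\right) = 2 - \left(10 - 33\right) = 2 - -23 = 2 + 23 = 25$)
$n{\left(-1,W{\left(-1 \right)} \right)} \left(33 + K\right) = - 4 \left(33 + 25\right) = \left(-4\right) 58 = -232$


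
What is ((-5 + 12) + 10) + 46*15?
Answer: 707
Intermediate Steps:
((-5 + 12) + 10) + 46*15 = (7 + 10) + 690 = 17 + 690 = 707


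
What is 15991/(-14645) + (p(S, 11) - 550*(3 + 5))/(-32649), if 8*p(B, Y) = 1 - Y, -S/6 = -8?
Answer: -1830535411/1912578420 ≈ -0.95710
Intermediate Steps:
S = 48 (S = -6*(-8) = 48)
p(B, Y) = ⅛ - Y/8 (p(B, Y) = (1 - Y)/8 = ⅛ - Y/8)
15991/(-14645) + (p(S, 11) - 550*(3 + 5))/(-32649) = 15991/(-14645) + ((⅛ - ⅛*11) - 550*(3 + 5))/(-32649) = 15991*(-1/14645) + ((⅛ - 11/8) - 550*8)*(-1/32649) = -15991/14645 + (-5/4 - 110*40)*(-1/32649) = -15991/14645 + (-5/4 - 4400)*(-1/32649) = -15991/14645 - 17605/4*(-1/32649) = -15991/14645 + 17605/130596 = -1830535411/1912578420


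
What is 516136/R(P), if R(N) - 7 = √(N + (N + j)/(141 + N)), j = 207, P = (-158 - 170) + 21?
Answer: 21419644/2107 - 258068*I*√43077/2107 ≈ 10166.0 - 25421.0*I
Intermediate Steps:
P = -307 (P = -328 + 21 = -307)
R(N) = 7 + √(N + (207 + N)/(141 + N)) (R(N) = 7 + √(N + (N + 207)/(141 + N)) = 7 + √(N + (207 + N)/(141 + N)))
516136/R(P) = 516136/(7 + √((207 - 307 - 307*(141 - 307))/(141 - 307))) = 516136/(7 + √((207 - 307 - 307*(-166))/(-166))) = 516136/(7 + √(-(207 - 307 + 50962)/166)) = 516136/(7 + √(-1/166*50862)) = 516136/(7 + √(-25431/83)) = 516136/(7 + 7*I*√43077/83)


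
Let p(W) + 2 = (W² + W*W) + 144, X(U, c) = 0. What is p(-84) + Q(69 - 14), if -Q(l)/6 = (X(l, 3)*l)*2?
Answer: 14254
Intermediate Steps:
Q(l) = 0 (Q(l) = -6*0*l*2 = -0*2 = -6*0 = 0)
p(W) = 142 + 2*W² (p(W) = -2 + ((W² + W*W) + 144) = -2 + ((W² + W²) + 144) = -2 + (2*W² + 144) = -2 + (144 + 2*W²) = 142 + 2*W²)
p(-84) + Q(69 - 14) = (142 + 2*(-84)²) + 0 = (142 + 2*7056) + 0 = (142 + 14112) + 0 = 14254 + 0 = 14254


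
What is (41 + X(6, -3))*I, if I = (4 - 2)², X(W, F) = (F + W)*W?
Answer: 236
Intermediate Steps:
X(W, F) = W*(F + W)
I = 4 (I = 2² = 4)
(41 + X(6, -3))*I = (41 + 6*(-3 + 6))*4 = (41 + 6*3)*4 = (41 + 18)*4 = 59*4 = 236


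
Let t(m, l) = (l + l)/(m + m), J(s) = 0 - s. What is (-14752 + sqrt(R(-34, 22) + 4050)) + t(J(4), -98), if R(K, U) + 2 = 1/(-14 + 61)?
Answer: -29455/2 + sqrt(8942079)/47 ≈ -14664.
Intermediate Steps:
J(s) = -s
t(m, l) = l/m (t(m, l) = (2*l)/((2*m)) = (2*l)*(1/(2*m)) = l/m)
R(K, U) = -93/47 (R(K, U) = -2 + 1/(-14 + 61) = -2 + 1/47 = -93/47)
(-14752 + sqrt(R(-34, 22) + 4050)) + t(J(4), -98) = (-14752 + sqrt(-93/47 + 4050)) - 98/((-1*4)) = (-14752 + sqrt(190257/47)) - 98/(-4) = (-14752 + sqrt(8942079)/47) - 98*(-1/4) = (-14752 + sqrt(8942079)/47) + 49/2 = -29455/2 + sqrt(8942079)/47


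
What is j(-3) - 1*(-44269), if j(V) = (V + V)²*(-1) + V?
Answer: 44230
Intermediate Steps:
j(V) = V - 4*V² (j(V) = (2*V)²*(-1) + V = (4*V²)*(-1) + V = -4*V² + V = V - 4*V²)
j(-3) - 1*(-44269) = -3*(1 - 4*(-3)) - 1*(-44269) = -3*(1 + 12) + 44269 = -3*13 + 44269 = -39 + 44269 = 44230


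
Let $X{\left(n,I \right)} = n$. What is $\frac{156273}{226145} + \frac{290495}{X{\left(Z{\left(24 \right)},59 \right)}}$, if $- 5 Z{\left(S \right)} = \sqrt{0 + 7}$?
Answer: $\frac{156273}{226145} - \frac{1452475 \sqrt{7}}{7} \approx -5.4898 \cdot 10^{5}$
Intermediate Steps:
$Z{\left(S \right)} = - \frac{\sqrt{7}}{5}$ ($Z{\left(S \right)} = - \frac{\sqrt{0 + 7}}{5} = - \frac{\sqrt{7}}{5}$)
$\frac{156273}{226145} + \frac{290495}{X{\left(Z{\left(24 \right)},59 \right)}} = \frac{156273}{226145} + \frac{290495}{\left(- \frac{1}{5}\right) \sqrt{7}} = 156273 \cdot \frac{1}{226145} + 290495 \left(- \frac{5 \sqrt{7}}{7}\right) = \frac{156273}{226145} - \frac{1452475 \sqrt{7}}{7}$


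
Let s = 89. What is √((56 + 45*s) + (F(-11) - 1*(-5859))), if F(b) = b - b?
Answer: 8*√155 ≈ 99.599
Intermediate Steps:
F(b) = 0
√((56 + 45*s) + (F(-11) - 1*(-5859))) = √((56 + 45*89) + (0 - 1*(-5859))) = √((56 + 4005) + (0 + 5859)) = √(4061 + 5859) = √9920 = 8*√155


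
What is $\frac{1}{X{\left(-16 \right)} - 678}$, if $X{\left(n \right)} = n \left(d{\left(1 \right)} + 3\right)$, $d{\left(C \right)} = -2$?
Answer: $- \frac{1}{694} \approx -0.0014409$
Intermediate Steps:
$X{\left(n \right)} = n$ ($X{\left(n \right)} = n \left(-2 + 3\right) = n 1 = n$)
$\frac{1}{X{\left(-16 \right)} - 678} = \frac{1}{-16 - 678} = \frac{1}{-694} = - \frac{1}{694}$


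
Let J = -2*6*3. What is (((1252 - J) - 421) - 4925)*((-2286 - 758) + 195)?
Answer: 11561242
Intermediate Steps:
J = -36 (J = -12*3 = -36)
(((1252 - J) - 421) - 4925)*((-2286 - 758) + 195) = (((1252 - 1*(-36)) - 421) - 4925)*((-2286 - 758) + 195) = (((1252 + 36) - 421) - 4925)*(-3044 + 195) = ((1288 - 421) - 4925)*(-2849) = (867 - 4925)*(-2849) = -4058*(-2849) = 11561242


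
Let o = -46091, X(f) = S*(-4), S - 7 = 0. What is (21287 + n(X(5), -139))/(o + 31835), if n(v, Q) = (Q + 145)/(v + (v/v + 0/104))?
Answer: -191581/128304 ≈ -1.4932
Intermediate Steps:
S = 7 (S = 7 + 0 = 7)
X(f) = -28 (X(f) = 7*(-4) = -28)
n(v, Q) = (145 + Q)/(1 + v) (n(v, Q) = (145 + Q)/(v + (1 + 0*(1/104))) = (145 + Q)/(v + (1 + 0)) = (145 + Q)/(v + 1) = (145 + Q)/(1 + v))
(21287 + n(X(5), -139))/(o + 31835) = (21287 + (145 - 139)/(1 - 28))/(-46091 + 31835) = (21287 + 6/(-27))/(-14256) = (21287 - 1/27*6)*(-1/14256) = (21287 - 2/9)*(-1/14256) = (191581/9)*(-1/14256) = -191581/128304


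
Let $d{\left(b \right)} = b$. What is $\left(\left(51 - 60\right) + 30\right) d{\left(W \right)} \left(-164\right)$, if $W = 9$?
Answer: $-30996$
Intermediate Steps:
$\left(\left(51 - 60\right) + 30\right) d{\left(W \right)} \left(-164\right) = \left(\left(51 - 60\right) + 30\right) 9 \left(-164\right) = \left(-9 + 30\right) 9 \left(-164\right) = 21 \cdot 9 \left(-164\right) = 189 \left(-164\right) = -30996$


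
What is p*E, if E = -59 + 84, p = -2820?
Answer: -70500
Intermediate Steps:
E = 25
p*E = -2820*25 = -70500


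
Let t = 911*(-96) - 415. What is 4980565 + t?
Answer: 4892694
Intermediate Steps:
t = -87871 (t = -87456 - 415 = -87871)
4980565 + t = 4980565 - 87871 = 4892694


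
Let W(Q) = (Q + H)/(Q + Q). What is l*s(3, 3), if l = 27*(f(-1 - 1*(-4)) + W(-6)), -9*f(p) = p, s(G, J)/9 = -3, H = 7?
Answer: 1215/4 ≈ 303.75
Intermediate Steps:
W(Q) = (7 + Q)/(2*Q) (W(Q) = (Q + 7)/(Q + Q) = (7 + Q)/((2*Q)) = (7 + Q)*(1/(2*Q)) = (7 + Q)/(2*Q))
s(G, J) = -27 (s(G, J) = 9*(-3) = -27)
f(p) = -p/9
l = -45/4 (l = 27*(-(-1 - 1*(-4))/9 + (1/2)*(7 - 6)/(-6)) = 27*(-(-1 + 4)/9 + (1/2)*(-1/6)*1) = 27*(-1/9*3 - 1/12) = 27*(-1/3 - 1/12) = 27*(-5/12) = -45/4 ≈ -11.250)
l*s(3, 3) = -45/4*(-27) = 1215/4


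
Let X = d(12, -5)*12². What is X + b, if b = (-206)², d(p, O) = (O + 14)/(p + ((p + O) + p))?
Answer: 1316812/31 ≈ 42478.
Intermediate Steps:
d(p, O) = (14 + O)/(O + 3*p) (d(p, O) = (14 + O)/(p + ((O + p) + p)) = (14 + O)/(p + (O + 2*p)) = (14 + O)/(O + 3*p))
b = 42436
X = 1296/31 (X = ((14 - 5)/(-5 + 3*12))*12² = (9/(-5 + 36))*144 = (9/31)*144 = 1296/31 ≈ 41.806)
X + b = 1296/31 + 42436 = 1316812/31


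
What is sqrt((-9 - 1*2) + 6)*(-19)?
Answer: -19*I*sqrt(5) ≈ -42.485*I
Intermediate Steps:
sqrt((-9 - 1*2) + 6)*(-19) = sqrt((-9 - 2) + 6)*(-19) = sqrt(-11 + 6)*(-19) = sqrt(-5)*(-19) = (I*sqrt(5))*(-19) = -19*I*sqrt(5)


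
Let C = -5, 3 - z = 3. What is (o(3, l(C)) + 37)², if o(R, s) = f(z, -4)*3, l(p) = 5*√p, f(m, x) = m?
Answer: 1369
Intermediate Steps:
z = 0 (z = 3 - 1*3 = 3 - 3 = 0)
o(R, s) = 0 (o(R, s) = 0*3 = 0)
(o(3, l(C)) + 37)² = (0 + 37)² = 37² = 1369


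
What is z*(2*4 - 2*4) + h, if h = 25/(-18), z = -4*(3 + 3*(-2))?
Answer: -25/18 ≈ -1.3889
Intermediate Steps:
z = 12 (z = -4*(3 - 6) = -4*(-3) = 12)
h = -25/18 (h = 25*(-1/18) = -25/18 ≈ -1.3889)
z*(2*4 - 2*4) + h = 12*(2*4 - 2*4) - 25/18 = 12*(8 - 8) - 25/18 = 12*0 - 25/18 = 0 - 25/18 = -25/18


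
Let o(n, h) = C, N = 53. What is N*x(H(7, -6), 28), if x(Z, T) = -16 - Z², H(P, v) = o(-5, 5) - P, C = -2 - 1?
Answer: -6148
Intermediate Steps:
C = -3
o(n, h) = -3
H(P, v) = -3 - P
N*x(H(7, -6), 28) = 53*(-16 - (-3 - 1*7)²) = 53*(-16 - (-3 - 7)²) = 53*(-16 - 1*(-10)²) = 53*(-16 - 1*100) = 53*(-16 - 100) = 53*(-116) = -6148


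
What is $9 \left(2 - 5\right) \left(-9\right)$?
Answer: $243$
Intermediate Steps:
$9 \left(2 - 5\right) \left(-9\right) = 9 \left(-3\right) \left(-9\right) = \left(-27\right) \left(-9\right) = 243$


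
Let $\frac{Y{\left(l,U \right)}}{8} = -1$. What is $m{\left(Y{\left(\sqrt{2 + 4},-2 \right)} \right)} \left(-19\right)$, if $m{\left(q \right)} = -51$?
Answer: $969$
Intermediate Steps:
$Y{\left(l,U \right)} = -8$ ($Y{\left(l,U \right)} = 8 \left(-1\right) = -8$)
$m{\left(Y{\left(\sqrt{2 + 4},-2 \right)} \right)} \left(-19\right) = \left(-51\right) \left(-19\right) = 969$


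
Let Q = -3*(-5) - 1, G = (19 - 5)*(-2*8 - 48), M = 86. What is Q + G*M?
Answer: -77042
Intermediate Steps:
G = -896 (G = 14*(-16 - 48) = 14*(-64) = -896)
Q = 14 (Q = 15 - 1 = 14)
Q + G*M = 14 - 896*86 = 14 - 77056 = -77042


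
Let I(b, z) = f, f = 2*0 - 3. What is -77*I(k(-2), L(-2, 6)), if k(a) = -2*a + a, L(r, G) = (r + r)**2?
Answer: 231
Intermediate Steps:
L(r, G) = 4*r**2 (L(r, G) = (2*r)**2 = 4*r**2)
k(a) = -a
f = -3 (f = 0 - 3 = -3)
I(b, z) = -3
-77*I(k(-2), L(-2, 6)) = -77*(-3) = 231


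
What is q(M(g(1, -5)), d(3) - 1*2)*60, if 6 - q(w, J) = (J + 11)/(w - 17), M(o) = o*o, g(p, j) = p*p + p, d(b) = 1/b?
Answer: 5240/13 ≈ 403.08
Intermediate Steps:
g(p, j) = p + p**2 (g(p, j) = p**2 + p = p + p**2)
M(o) = o**2
q(w, J) = 6 - (11 + J)/(-17 + w) (q(w, J) = 6 - (J + 11)/(w - 17) = 6 - (11 + J)/(-17 + w))
q(M(g(1, -5)), d(3) - 1*2)*60 = ((-113 - (1/3 - 1*2) + 6*(1*(1 + 1))**2)/(-17 + (1*(1 + 1))**2))*60 = ((-113 - (1/3 - 2) + 6*(1*2)**2)/(-17 + (1*2)**2))*60 = ((-113 - 1*(-5/3) + 6*2**2)/(-17 + 2**2))*60 = ((-113 + 5/3 + 6*4)/(-17 + 4))*60 = ((-113 + 5/3 + 24)/(-13))*60 = -1/13*(-262/3)*60 = (262/39)*60 = 5240/13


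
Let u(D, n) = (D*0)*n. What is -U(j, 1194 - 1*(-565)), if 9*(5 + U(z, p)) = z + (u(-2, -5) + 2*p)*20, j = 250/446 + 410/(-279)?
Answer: -4374731800/559953 ≈ -7812.7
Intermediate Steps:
u(D, n) = 0 (u(D, n) = 0*n = 0)
j = -56555/62217 (j = 250*(1/446) + 410*(-1/279) = 125/223 - 410/279 = -56555/62217 ≈ -0.90900)
U(z, p) = -5 + z/9 + 40*p/9 (U(z, p) = -5 + (z + (0 + 2*p)*20)/9 = -5 + (z + (2*p)*20)/9 = -5 + (z + 40*p)/9 = -5 + (z/9 + 40*p/9) = -5 + z/9 + 40*p/9)
-U(j, 1194 - 1*(-565)) = -(-5 + (1/9)*(-56555/62217) + 40*(1194 - 1*(-565))/9) = -(-5 - 56555/559953 + 40*(1194 + 565)/9) = -(-5 - 56555/559953 + (40/9)*1759) = -(-5 - 56555/559953 + 70360/9) = -1*4374731800/559953 = -4374731800/559953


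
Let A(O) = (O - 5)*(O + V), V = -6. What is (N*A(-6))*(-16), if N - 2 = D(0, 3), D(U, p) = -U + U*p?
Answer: -4224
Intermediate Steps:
A(O) = (-6 + O)*(-5 + O) (A(O) = (O - 5)*(O - 6) = (-5 + O)*(-6 + O) = (-6 + O)*(-5 + O))
N = 2 (N = 2 + 0*(-1 + 3) = 2 + 0*2 = 2 + 0 = 2)
(N*A(-6))*(-16) = (2*(30 + (-6)**2 - 11*(-6)))*(-16) = (2*(30 + 36 + 66))*(-16) = (2*132)*(-16) = 264*(-16) = -4224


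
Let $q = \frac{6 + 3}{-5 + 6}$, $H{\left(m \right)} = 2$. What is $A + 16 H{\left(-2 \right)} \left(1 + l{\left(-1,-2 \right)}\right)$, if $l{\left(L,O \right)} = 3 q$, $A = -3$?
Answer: $893$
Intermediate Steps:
$q = 9$ ($q = \frac{9}{1} = 9 \cdot 1 = 9$)
$l{\left(L,O \right)} = 27$ ($l{\left(L,O \right)} = 3 \cdot 9 = 27$)
$A + 16 H{\left(-2 \right)} \left(1 + l{\left(-1,-2 \right)}\right) = -3 + 16 \cdot 2 \left(1 + 27\right) = -3 + 16 \cdot 2 \cdot 28 = -3 + 16 \cdot 56 = -3 + 896 = 893$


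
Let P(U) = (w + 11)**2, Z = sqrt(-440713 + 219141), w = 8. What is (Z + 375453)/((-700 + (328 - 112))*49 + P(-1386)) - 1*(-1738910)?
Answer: 4512429733/2595 - 2*I*sqrt(55393)/23355 ≈ 1.7389e+6 - 0.020155*I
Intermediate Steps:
Z = 2*I*sqrt(55393) (Z = sqrt(-221572) = 2*I*sqrt(55393) ≈ 470.71*I)
P(U) = 361 (P(U) = (8 + 11)**2 = 19**2 = 361)
(Z + 375453)/((-700 + (328 - 112))*49 + P(-1386)) - 1*(-1738910) = (2*I*sqrt(55393) + 375453)/((-700 + (328 - 112))*49 + 361) - 1*(-1738910) = (375453 + 2*I*sqrt(55393))/((-700 + 216)*49 + 361) + 1738910 = (375453 + 2*I*sqrt(55393))/(-484*49 + 361) + 1738910 = (375453 + 2*I*sqrt(55393))/(-23716 + 361) + 1738910 = (375453 + 2*I*sqrt(55393))/(-23355) + 1738910 = (375453 + 2*I*sqrt(55393))*(-1/23355) + 1738910 = (-41717/2595 - 2*I*sqrt(55393)/23355) + 1738910 = 4512429733/2595 - 2*I*sqrt(55393)/23355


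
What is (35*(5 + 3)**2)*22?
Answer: 49280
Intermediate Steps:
(35*(5 + 3)**2)*22 = (35*8**2)*22 = (35*64)*22 = 2240*22 = 49280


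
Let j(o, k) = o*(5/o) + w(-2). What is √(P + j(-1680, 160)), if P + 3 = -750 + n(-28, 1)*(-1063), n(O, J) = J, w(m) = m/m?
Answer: I*√1810 ≈ 42.544*I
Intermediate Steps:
w(m) = 1
j(o, k) = 6 (j(o, k) = o*(5/o) + 1 = 5 + 1 = 6)
P = -1816 (P = -3 + (-750 + 1*(-1063)) = -3 + (-750 - 1063) = -3 - 1813 = -1816)
√(P + j(-1680, 160)) = √(-1816 + 6) = √(-1810) = I*√1810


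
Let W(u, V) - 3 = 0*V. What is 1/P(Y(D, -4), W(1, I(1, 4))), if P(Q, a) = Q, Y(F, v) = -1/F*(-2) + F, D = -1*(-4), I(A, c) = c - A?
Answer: 2/9 ≈ 0.22222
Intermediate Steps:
W(u, V) = 3 (W(u, V) = 3 + 0*V = 3 + 0 = 3)
D = 4
Y(F, v) = F + 2/F (Y(F, v) = 2/F + F = F + 2/F)
1/P(Y(D, -4), W(1, I(1, 4))) = 1/(4 + 2/4) = 1/(4 + 2*(¼)) = 1/(4 + ½) = 1/(9/2) = 2/9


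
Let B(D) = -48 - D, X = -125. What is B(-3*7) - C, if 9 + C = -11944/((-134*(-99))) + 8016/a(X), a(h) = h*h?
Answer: -1825388878/103640625 ≈ -17.613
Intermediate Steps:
a(h) = h²
C = -972907997/103640625 (C = -9 + (-11944/((-134*(-99))) + 8016/((-125)²)) = -9 + (-11944/13266 + 8016/15625) = -9 + (-11944*1/13266 + 8016*(1/15625)) = -9 + (-5972/6633 + 8016/15625) = -9 - 40142372/103640625 = -972907997/103640625 ≈ -9.3873)
B(-3*7) - C = (-48 - (-3)*7) - 1*(-972907997/103640625) = (-48 - 1*(-21)) + 972907997/103640625 = (-48 + 21) + 972907997/103640625 = -27 + 972907997/103640625 = -1825388878/103640625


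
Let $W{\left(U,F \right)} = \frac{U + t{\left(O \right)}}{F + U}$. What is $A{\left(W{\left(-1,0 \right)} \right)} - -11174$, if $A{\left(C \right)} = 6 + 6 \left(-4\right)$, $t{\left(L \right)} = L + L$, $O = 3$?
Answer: $11156$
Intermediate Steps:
$t{\left(L \right)} = 2 L$
$W{\left(U,F \right)} = \frac{6 + U}{F + U}$ ($W{\left(U,F \right)} = \frac{U + 2 \cdot 3}{F + U} = \frac{U + 6}{F + U} = \frac{6 + U}{F + U}$)
$A{\left(C \right)} = -18$ ($A{\left(C \right)} = 6 - 24 = -18$)
$A{\left(W{\left(-1,0 \right)} \right)} - -11174 = -18 - -11174 = -18 + 11174 = 11156$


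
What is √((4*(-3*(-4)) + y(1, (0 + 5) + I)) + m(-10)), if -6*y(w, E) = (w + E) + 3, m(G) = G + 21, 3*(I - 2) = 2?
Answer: √2054/6 ≈ 7.5535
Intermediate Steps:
I = 8/3 (I = 2 + (⅓)*2 = 2 + ⅔ = 8/3 ≈ 2.6667)
m(G) = 21 + G
y(w, E) = -½ - E/6 - w/6 (y(w, E) = -((w + E) + 3)/6 = -((E + w) + 3)/6 = -(3 + E + w)/6 = -½ - E/6 - w/6)
√((4*(-3*(-4)) + y(1, (0 + 5) + I)) + m(-10)) = √((4*(-3*(-4)) + (-½ - ((0 + 5) + 8/3)/6 - ⅙*1)) + (21 - 10)) = √((4*12 + (-½ - (5 + 8/3)/6 - ⅙)) + 11) = √((48 + (-½ - ⅙*23/3 - ⅙)) + 11) = √((48 + (-½ - 23/18 - ⅙)) + 11) = √((48 - 35/18) + 11) = √(829/18 + 11) = √(1027/18) = √2054/6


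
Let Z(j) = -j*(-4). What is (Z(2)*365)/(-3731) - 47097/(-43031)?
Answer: 50068387/160548661 ≈ 0.31186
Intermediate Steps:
Z(j) = 4*j
(Z(2)*365)/(-3731) - 47097/(-43031) = ((4*2)*365)/(-3731) - 47097/(-43031) = (8*365)*(-1/3731) - 47097*(-1/43031) = 2920*(-1/3731) + 47097/43031 = -2920/3731 + 47097/43031 = 50068387/160548661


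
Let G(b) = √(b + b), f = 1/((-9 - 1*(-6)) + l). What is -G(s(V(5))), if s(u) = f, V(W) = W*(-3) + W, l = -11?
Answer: -I*√7/7 ≈ -0.37796*I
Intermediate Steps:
V(W) = -2*W (V(W) = -3*W + W = -2*W)
f = -1/14 (f = 1/((-9 - 1*(-6)) - 11) = 1/((-9 + 6) - 11) = 1/(-3 - 11) = 1/(-14) = -1/14 ≈ -0.071429)
s(u) = -1/14
G(b) = √2*√b (G(b) = √(2*b) = √2*√b)
-G(s(V(5))) = -√2*√(-1/14) = -√2*I*√14/14 = -I*√7/7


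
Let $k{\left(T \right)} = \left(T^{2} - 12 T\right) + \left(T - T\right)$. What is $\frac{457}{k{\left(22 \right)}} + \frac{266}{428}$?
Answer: $\frac{63529}{23540} \approx 2.6988$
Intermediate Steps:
$k{\left(T \right)} = T^{2} - 12 T$ ($k{\left(T \right)} = \left(T^{2} - 12 T\right) + 0 = T^{2} - 12 T$)
$\frac{457}{k{\left(22 \right)}} + \frac{266}{428} = \frac{457}{22 \left(-12 + 22\right)} + \frac{266}{428} = \frac{457}{22 \cdot 10} + 266 \cdot \frac{1}{428} = \frac{457}{220} + \frac{133}{214} = \frac{63529}{23540}$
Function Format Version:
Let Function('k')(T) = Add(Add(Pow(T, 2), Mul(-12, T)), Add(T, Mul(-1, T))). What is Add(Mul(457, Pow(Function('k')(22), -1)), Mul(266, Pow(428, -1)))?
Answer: Rational(63529, 23540) ≈ 2.6988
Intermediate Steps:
Function('k')(T) = Add(Pow(T, 2), Mul(-12, T)) (Function('k')(T) = Add(Add(Pow(T, 2), Mul(-12, T)), 0) = Add(Pow(T, 2), Mul(-12, T)))
Add(Mul(457, Pow(Function('k')(22), -1)), Mul(266, Pow(428, -1))) = Add(Mul(457, Pow(Mul(22, Add(-12, 22)), -1)), Mul(266, Pow(428, -1))) = Add(Mul(457, Pow(Mul(22, 10), -1)), Mul(266, Rational(1, 428))) = Add(Mul(457, Pow(220, -1)), Rational(133, 214)) = Add(Mul(457, Rational(1, 220)), Rational(133, 214)) = Add(Rational(457, 220), Rational(133, 214)) = Rational(63529, 23540)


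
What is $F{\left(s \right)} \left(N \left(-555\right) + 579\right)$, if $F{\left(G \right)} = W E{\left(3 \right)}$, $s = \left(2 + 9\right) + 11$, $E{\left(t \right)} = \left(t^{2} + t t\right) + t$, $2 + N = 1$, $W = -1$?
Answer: $-23814$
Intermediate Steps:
$N = -1$ ($N = -2 + 1 = -1$)
$E{\left(t \right)} = t + 2 t^{2}$ ($E{\left(t \right)} = \left(t^{2} + t^{2}\right) + t = 2 t^{2} + t = t + 2 t^{2}$)
$s = 22$ ($s = 11 + 11 = 22$)
$F{\left(G \right)} = -21$ ($F{\left(G \right)} = - 3 \left(1 + 2 \cdot 3\right) = - 3 \left(1 + 6\right) = - 3 \cdot 7 = \left(-1\right) 21 = -21$)
$F{\left(s \right)} \left(N \left(-555\right) + 579\right) = - 21 \left(\left(-1\right) \left(-555\right) + 579\right) = - 21 \left(555 + 579\right) = \left(-21\right) 1134 = -23814$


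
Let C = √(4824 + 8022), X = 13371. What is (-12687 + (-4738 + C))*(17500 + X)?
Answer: -537927175 + 30871*√12846 ≈ -5.3443e+8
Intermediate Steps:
C = √12846 ≈ 113.34
(-12687 + (-4738 + C))*(17500 + X) = (-12687 + (-4738 + √12846))*(17500 + 13371) = (-17425 + √12846)*30871 = -537927175 + 30871*√12846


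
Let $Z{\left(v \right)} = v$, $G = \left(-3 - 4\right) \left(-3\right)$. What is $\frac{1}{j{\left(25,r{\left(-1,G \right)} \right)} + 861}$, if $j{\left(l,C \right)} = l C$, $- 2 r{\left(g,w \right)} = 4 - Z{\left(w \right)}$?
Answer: $\frac{2}{2147} \approx 0.00093153$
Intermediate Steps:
$G = 21$ ($G = \left(-7\right) \left(-3\right) = 21$)
$r{\left(g,w \right)} = -2 + \frac{w}{2}$ ($r{\left(g,w \right)} = - \frac{4 - w}{2} = -2 + \frac{w}{2}$)
$j{\left(l,C \right)} = C l$
$\frac{1}{j{\left(25,r{\left(-1,G \right)} \right)} + 861} = \frac{1}{\left(-2 + \frac{1}{2} \cdot 21\right) 25 + 861} = \frac{1}{\left(-2 + \frac{21}{2}\right) 25 + 861} = \frac{1}{\frac{17}{2} \cdot 25 + 861} = \frac{1}{\frac{425}{2} + 861} = \frac{1}{\frac{2147}{2}} = \frac{2}{2147}$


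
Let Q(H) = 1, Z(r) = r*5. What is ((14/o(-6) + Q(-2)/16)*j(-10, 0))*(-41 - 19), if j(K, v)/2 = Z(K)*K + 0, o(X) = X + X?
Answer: 66250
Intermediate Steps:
Z(r) = 5*r
o(X) = 2*X
j(K, v) = 10*K² (j(K, v) = 2*((5*K)*K + 0) = 2*(5*K² + 0) = 2*(5*K²) = 10*K²)
((14/o(-6) + Q(-2)/16)*j(-10, 0))*(-41 - 19) = ((14/((2*(-6))) + 1/16)*(10*(-10)²))*(-41 - 19) = ((14/(-12) + 1*(1/16))*(10*100))*(-60) = ((14*(-1/12) + 1/16)*1000)*(-60) = ((-7/6 + 1/16)*1000)*(-60) = -53/48*1000*(-60) = -6625/6*(-60) = 66250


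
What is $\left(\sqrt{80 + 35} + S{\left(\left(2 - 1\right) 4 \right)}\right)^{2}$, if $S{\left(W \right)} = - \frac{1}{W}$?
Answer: $\frac{1841}{16} - \frac{\sqrt{115}}{2} \approx 109.7$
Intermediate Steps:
$\left(\sqrt{80 + 35} + S{\left(\left(2 - 1\right) 4 \right)}\right)^{2} = \left(\sqrt{80 + 35} - \frac{1}{\left(2 - 1\right) 4}\right)^{2} = \left(\sqrt{115} - \frac{1}{1 \cdot 4}\right)^{2} = \left(\sqrt{115} - \frac{1}{4}\right)^{2} = \left(- \frac{1}{4} + \sqrt{115}\right)^{2}$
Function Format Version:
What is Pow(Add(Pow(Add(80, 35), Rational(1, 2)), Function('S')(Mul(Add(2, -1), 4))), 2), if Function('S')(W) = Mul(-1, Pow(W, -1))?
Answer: Add(Rational(1841, 16), Mul(Rational(-1, 2), Pow(115, Rational(1, 2)))) ≈ 109.70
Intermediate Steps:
Pow(Add(Pow(Add(80, 35), Rational(1, 2)), Function('S')(Mul(Add(2, -1), 4))), 2) = Pow(Add(Pow(Add(80, 35), Rational(1, 2)), Mul(-1, Pow(Mul(Add(2, -1), 4), -1))), 2) = Pow(Add(Pow(115, Rational(1, 2)), Mul(-1, Pow(Mul(1, 4), -1))), 2) = Pow(Add(Pow(115, Rational(1, 2)), Mul(-1, Pow(4, -1))), 2) = Pow(Add(Pow(115, Rational(1, 2)), Mul(-1, Rational(1, 4))), 2) = Pow(Add(Pow(115, Rational(1, 2)), Rational(-1, 4)), 2) = Pow(Add(Rational(-1, 4), Pow(115, Rational(1, 2))), 2)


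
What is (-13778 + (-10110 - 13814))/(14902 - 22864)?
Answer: 18851/3981 ≈ 4.7352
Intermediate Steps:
(-13778 + (-10110 - 13814))/(14902 - 22864) = (-13778 - 23924)/(-7962) = -37702*(-1/7962) = 18851/3981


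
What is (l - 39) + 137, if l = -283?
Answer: -185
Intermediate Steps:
(l - 39) + 137 = (-283 - 39) + 137 = -322 + 137 = -185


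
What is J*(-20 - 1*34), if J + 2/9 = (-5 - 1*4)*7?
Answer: 3414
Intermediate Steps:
J = -569/9 (J = -2/9 + (-5 - 1*4)*7 = -2/9 + (-5 - 4)*7 = -2/9 - 9*7 = -2/9 - 63 = -569/9 ≈ -63.222)
J*(-20 - 1*34) = -569*(-20 - 1*34)/9 = -569*(-20 - 34)/9 = -569/9*(-54) = 3414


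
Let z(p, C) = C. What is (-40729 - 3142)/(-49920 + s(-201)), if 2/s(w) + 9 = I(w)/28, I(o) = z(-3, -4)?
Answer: 1403872/1597447 ≈ 0.87882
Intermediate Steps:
I(o) = -4
s(w) = -7/32 (s(w) = 2/(-9 - 4/28) = 2/(-9 - 4*1/28) = 2/(-9 - 1/7) = 2/(-64/7) = 2*(-7/64) = -7/32)
(-40729 - 3142)/(-49920 + s(-201)) = (-40729 - 3142)/(-49920 - 7/32) = -43871/(-1597447/32) = -43871*(-32/1597447) = 1403872/1597447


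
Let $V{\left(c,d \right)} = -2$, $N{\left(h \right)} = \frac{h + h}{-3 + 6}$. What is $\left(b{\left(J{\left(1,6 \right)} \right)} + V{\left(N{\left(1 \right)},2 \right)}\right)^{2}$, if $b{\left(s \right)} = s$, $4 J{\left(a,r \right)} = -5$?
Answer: $\frac{169}{16} \approx 10.563$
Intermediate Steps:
$J{\left(a,r \right)} = - \frac{5}{4}$ ($J{\left(a,r \right)} = \frac{1}{4} \left(-5\right) = - \frac{5}{4}$)
$N{\left(h \right)} = \frac{2 h}{3}$
$\left(b{\left(J{\left(1,6 \right)} \right)} + V{\left(N{\left(1 \right)},2 \right)}\right)^{2} = \left(- \frac{5}{4} - 2\right)^{2} = \left(- \frac{13}{4}\right)^{2} = \frac{169}{16}$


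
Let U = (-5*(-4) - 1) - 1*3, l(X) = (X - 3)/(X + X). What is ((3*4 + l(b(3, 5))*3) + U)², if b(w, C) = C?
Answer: 20449/25 ≈ 817.96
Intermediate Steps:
l(X) = (-3 + X)/(2*X) (l(X) = (-3 + X)/((2*X)) = (-3 + X)*(1/(2*X)) = (-3 + X)/(2*X))
U = 16 (U = (20 - 1) - 3 = 19 - 3 = 16)
((3*4 + l(b(3, 5))*3) + U)² = ((3*4 + ((½)*(-3 + 5)/5)*3) + 16)² = ((12 + ((½)*(⅕)*2)*3) + 16)² = ((12 + (⅕)*3) + 16)² = ((12 + ⅗) + 16)² = (63/5 + 16)² = (143/5)² = 20449/25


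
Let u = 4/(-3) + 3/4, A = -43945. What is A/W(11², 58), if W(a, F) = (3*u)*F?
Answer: 87890/203 ≈ 432.96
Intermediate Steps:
u = -7/12 (u = 4*(-⅓) + 3*(¼) = -4/3 + ¾ = -7/12 ≈ -0.58333)
W(a, F) = -7*F/4 (W(a, F) = (3*(-7/12))*F = -7*F/4)
A/W(11², 58) = -43945/((-7/4*58)) = -43945/(-203/2) = -43945*(-2/203) = 87890/203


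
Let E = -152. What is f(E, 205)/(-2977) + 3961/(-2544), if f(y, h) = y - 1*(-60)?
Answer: -11557849/7573488 ≈ -1.5261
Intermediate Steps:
f(y, h) = 60 + y (f(y, h) = y + 60 = 60 + y)
f(E, 205)/(-2977) + 3961/(-2544) = (60 - 152)/(-2977) + 3961/(-2544) = -92*(-1/2977) + 3961*(-1/2544) = 92/2977 - 3961/2544 = -11557849/7573488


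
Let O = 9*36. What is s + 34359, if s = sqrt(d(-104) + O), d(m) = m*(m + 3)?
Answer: 34359 + 2*sqrt(2707) ≈ 34463.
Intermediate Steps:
d(m) = m*(3 + m)
O = 324
s = 2*sqrt(2707) (s = sqrt(-104*(3 - 104) + 324) = sqrt(-104*(-101) + 324) = sqrt(10504 + 324) = sqrt(10828) = 2*sqrt(2707) ≈ 104.06)
s + 34359 = 2*sqrt(2707) + 34359 = 34359 + 2*sqrt(2707)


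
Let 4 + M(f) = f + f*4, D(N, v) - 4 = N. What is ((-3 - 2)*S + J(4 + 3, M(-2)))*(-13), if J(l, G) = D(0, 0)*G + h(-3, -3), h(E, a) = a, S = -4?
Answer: 507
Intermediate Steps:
D(N, v) = 4 + N
M(f) = -4 + 5*f (M(f) = -4 + (f + f*4) = -4 + (f + 4*f) = -4 + 5*f)
J(l, G) = -3 + 4*G (J(l, G) = (4 + 0)*G - 3 = 4*G - 3 = -3 + 4*G)
((-3 - 2)*S + J(4 + 3, M(-2)))*(-13) = ((-3 - 2)*(-4) + (-3 + 4*(-4 + 5*(-2))))*(-13) = (-5*(-4) + (-3 + 4*(-4 - 10)))*(-13) = (20 + (-3 + 4*(-14)))*(-13) = (20 + (-3 - 56))*(-13) = (20 - 59)*(-13) = -39*(-13) = 507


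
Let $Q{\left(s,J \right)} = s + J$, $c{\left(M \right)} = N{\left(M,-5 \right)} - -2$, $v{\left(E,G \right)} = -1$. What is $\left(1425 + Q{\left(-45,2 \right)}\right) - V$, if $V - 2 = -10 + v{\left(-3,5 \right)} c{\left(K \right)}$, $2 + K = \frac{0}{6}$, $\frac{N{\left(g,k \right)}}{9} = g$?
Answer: $1374$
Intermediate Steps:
$N{\left(g,k \right)} = 9 g$
$K = -2$ ($K = -2 + \frac{0}{6} = -2 + 0 \cdot \frac{1}{6} = -2 + 0 = -2$)
$c{\left(M \right)} = 2 + 9 M$ ($c{\left(M \right)} = 9 M - -2 = 9 M + 2 = 2 + 9 M$)
$Q{\left(s,J \right)} = J + s$
$V = 8$ ($V = 2 - \left(12 - 18\right) = 2 - -6 = 2 + \left(-10 + 16\right) = 2 + 6 = 8$)
$\left(1425 + Q{\left(-45,2 \right)}\right) - V = \left(1425 + \left(2 - 45\right)\right) - 8 = \left(1425 - 43\right) - 8 = 1382 - 8 = 1374$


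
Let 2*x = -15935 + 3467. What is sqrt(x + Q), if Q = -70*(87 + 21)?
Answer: 11*I*sqrt(114) ≈ 117.45*I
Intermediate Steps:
x = -6234 (x = (-15935 + 3467)/2 = (1/2)*(-12468) = -6234)
Q = -7560 (Q = -70*108 = -7560)
sqrt(x + Q) = sqrt(-6234 - 7560) = sqrt(-13794) = 11*I*sqrt(114)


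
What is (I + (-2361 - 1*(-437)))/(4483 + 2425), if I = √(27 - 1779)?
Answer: -481/1727 + I*√438/3454 ≈ -0.27852 + 0.0060592*I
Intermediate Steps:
I = 2*I*√438 (I = √(-1752) = 2*I*√438 ≈ 41.857*I)
(I + (-2361 - 1*(-437)))/(4483 + 2425) = (2*I*√438 + (-2361 - 1*(-437)))/(4483 + 2425) = (2*I*√438 + (-2361 + 437))/6908 = (2*I*√438 - 1924)*(1/6908) = (-1924 + 2*I*√438)*(1/6908) = -481/1727 + I*√438/3454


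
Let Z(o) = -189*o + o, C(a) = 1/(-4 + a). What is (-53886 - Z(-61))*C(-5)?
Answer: 65354/9 ≈ 7261.6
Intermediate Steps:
Z(o) = -188*o
(-53886 - Z(-61))*C(-5) = (-53886 - (-188)*(-61))/(-4 - 5) = (-53886 - 1*11468)/(-9) = (-53886 - 11468)*(-⅑) = -65354*(-⅑) = 65354/9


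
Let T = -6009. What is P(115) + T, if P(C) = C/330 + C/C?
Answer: -396505/66 ≈ -6007.6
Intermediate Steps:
P(C) = 1 + C/330 (P(C) = C*(1/330) + 1 = C/330 + 1 = 1 + C/330)
P(115) + T = (1 + (1/330)*115) - 6009 = (1 + 23/66) - 6009 = 89/66 - 6009 = -396505/66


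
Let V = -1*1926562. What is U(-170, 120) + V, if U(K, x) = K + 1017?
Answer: -1925715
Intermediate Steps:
U(K, x) = 1017 + K
V = -1926562
U(-170, 120) + V = (1017 - 170) - 1926562 = 847 - 1926562 = -1925715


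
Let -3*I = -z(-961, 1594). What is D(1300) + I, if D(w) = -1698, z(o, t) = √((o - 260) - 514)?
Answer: -1698 + I*√1735/3 ≈ -1698.0 + 13.884*I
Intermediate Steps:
z(o, t) = √(-774 + o) (z(o, t) = √((-260 + o) - 514) = √(-774 + o))
I = I*√1735/3 (I = -(-1)*√(-774 - 961)/3 = -(-1)*√(-1735)/3 = -(-1)*I*√1735/3 = I*√1735/3 ≈ 13.884*I)
D(1300) + I = -1698 + I*√1735/3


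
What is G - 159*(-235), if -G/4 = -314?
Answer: 38621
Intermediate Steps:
G = 1256 (G = -4*(-314) = 1256)
G - 159*(-235) = 1256 - 159*(-235) = 1256 + 37365 = 38621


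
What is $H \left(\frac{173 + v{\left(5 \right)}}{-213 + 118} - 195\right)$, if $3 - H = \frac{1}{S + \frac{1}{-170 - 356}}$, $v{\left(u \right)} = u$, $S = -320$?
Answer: $- \frac{9454160767}{15990495} \approx -591.24$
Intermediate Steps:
$H = \frac{505489}{168321}$ ($H = 3 - \frac{1}{-320 + \frac{1}{-170 - 356}} = 3 - \frac{1}{-320 + \frac{1}{-526}} = 3 - \frac{1}{-320 - \frac{1}{526}} = 3 - \frac{1}{- \frac{168321}{526}} = 3 - - \frac{526}{168321} = 3 + \frac{526}{168321} = \frac{505489}{168321} \approx 3.0031$)
$H \left(\frac{173 + v{\left(5 \right)}}{-213 + 118} - 195\right) = \frac{505489 \left(\frac{173 + 5}{-213 + 118} - 195\right)}{168321} = \frac{505489 \left(\frac{178}{-95} - 195\right)}{168321} = \frac{505489 \left(178 \left(- \frac{1}{95}\right) - 195\right)}{168321} = \frac{505489 \left(- \frac{178}{95} - 195\right)}{168321} = \frac{505489}{168321} \left(- \frac{18703}{95}\right) = - \frac{9454160767}{15990495}$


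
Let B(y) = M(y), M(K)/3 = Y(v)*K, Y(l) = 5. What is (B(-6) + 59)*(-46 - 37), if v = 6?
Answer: 2573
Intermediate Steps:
M(K) = 15*K (M(K) = 3*(5*K) = 15*K)
B(y) = 15*y
(B(-6) + 59)*(-46 - 37) = (15*(-6) + 59)*(-46 - 37) = (-90 + 59)*(-83) = -31*(-83) = 2573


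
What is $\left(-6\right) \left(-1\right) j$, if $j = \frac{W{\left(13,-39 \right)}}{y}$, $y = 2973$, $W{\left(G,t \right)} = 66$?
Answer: $\frac{132}{991} \approx 0.1332$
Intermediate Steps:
$j = \frac{22}{991}$ ($j = \frac{66}{2973} = 66 \cdot \frac{1}{2973} = \frac{22}{991} \approx 0.0222$)
$\left(-6\right) \left(-1\right) j = \left(-6\right) \left(-1\right) \frac{22}{991} = 6 \cdot \frac{22}{991} = \frac{132}{991}$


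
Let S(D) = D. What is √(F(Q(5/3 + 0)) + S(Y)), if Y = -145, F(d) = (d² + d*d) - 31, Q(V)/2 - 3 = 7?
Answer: 4*√39 ≈ 24.980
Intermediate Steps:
Q(V) = 20 (Q(V) = 6 + 2*7 = 6 + 14 = 20)
F(d) = -31 + 2*d² (F(d) = (d² + d²) - 31 = 2*d² - 31 = -31 + 2*d²)
√(F(Q(5/3 + 0)) + S(Y)) = √((-31 + 2*20²) - 145) = √((-31 + 2*400) - 145) = √((-31 + 800) - 145) = √(769 - 145) = √624 = 4*√39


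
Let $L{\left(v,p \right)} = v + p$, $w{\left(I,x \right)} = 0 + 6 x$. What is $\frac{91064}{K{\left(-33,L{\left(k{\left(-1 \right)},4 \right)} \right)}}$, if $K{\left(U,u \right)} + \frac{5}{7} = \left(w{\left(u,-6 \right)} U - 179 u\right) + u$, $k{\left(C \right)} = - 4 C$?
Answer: $- \frac{637448}{1657} \approx -384.7$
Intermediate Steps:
$w{\left(I,x \right)} = 6 x$
$L{\left(v,p \right)} = p + v$
$K{\left(U,u \right)} = - \frac{5}{7} - 178 u - 36 U$ ($K{\left(U,u \right)} = - \frac{5}{7} + \left(\left(6 \left(-6\right) U - 179 u\right) + u\right) = - \frac{5}{7} + \left(\left(- 36 U - 179 u\right) + u\right) = - \frac{5}{7} + \left(\left(- 179 u - 36 U\right) + u\right) = - \frac{5}{7} - \left(36 U + 178 u\right) = - \frac{5}{7} - 178 u - 36 U$)
$\frac{91064}{K{\left(-33,L{\left(k{\left(-1 \right)},4 \right)} \right)}} = \frac{91064}{- \frac{5}{7} - 178 \left(4 - -4\right) - -1188} = \frac{91064}{- \frac{5}{7} - 178 \left(4 + 4\right) + 1188} = \frac{91064}{- \frac{5}{7} - 1424 + 1188} = \frac{91064}{- \frac{1657}{7}} = 91064 \left(- \frac{7}{1657}\right) = - \frac{637448}{1657}$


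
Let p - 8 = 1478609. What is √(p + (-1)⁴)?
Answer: √1478618 ≈ 1216.0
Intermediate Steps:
p = 1478617 (p = 8 + 1478609 = 1478617)
√(p + (-1)⁴) = √(1478617 + (-1)⁴) = √(1478617 + 1) = √1478618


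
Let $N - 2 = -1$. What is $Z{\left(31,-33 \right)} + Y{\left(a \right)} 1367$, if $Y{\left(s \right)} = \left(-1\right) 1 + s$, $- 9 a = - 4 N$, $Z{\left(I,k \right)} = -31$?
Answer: $- \frac{7114}{9} \approx -790.44$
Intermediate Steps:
$N = 1$ ($N = 2 - 1 = 1$)
$a = \frac{4}{9}$ ($a = - \frac{\left(-4\right) 1}{9} = \left(- \frac{1}{9}\right) \left(-4\right) = \frac{4}{9} \approx 0.44444$)
$Y{\left(s \right)} = -1 + s$
$Z{\left(31,-33 \right)} + Y{\left(a \right)} 1367 = -31 + \left(-1 + \frac{4}{9}\right) 1367 = -31 - \frac{6835}{9} = - \frac{7114}{9}$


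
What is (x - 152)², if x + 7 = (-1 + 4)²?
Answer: 22500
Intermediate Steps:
x = 2 (x = -7 + (-1 + 4)² = -7 + 3² = -7 + 9 = 2)
(x - 152)² = (2 - 152)² = (-150)² = 22500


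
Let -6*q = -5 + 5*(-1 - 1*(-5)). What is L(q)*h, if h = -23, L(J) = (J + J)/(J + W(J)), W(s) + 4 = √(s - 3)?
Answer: -2990/191 - 230*I*√22/191 ≈ -15.654 - 5.6481*I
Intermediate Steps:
q = -5/2 (q = -(-5 + 5*(-1 - 1*(-5)))/6 = -(-5 + 5*(-1 + 5))/6 = -(-5 + 5*4)/6 = -(-5 + 20)/6 = -⅙*15 = -5/2 ≈ -2.5000)
W(s) = -4 + √(-3 + s) (W(s) = -4 + √(s - 3) = -4 + √(-3 + s))
L(J) = 2*J/(-4 + J + √(-3 + J)) (L(J) = (J + J)/(J + (-4 + √(-3 + J))) = (2*J)/(-4 + J + √(-3 + J)) = 2*J/(-4 + J + √(-3 + J)))
L(q)*h = (2*(-5/2)/(-4 - 5/2 + √(-3 - 5/2)))*(-23) = (2*(-5/2)/(-4 - 5/2 + √(-11/2)))*(-23) = (2*(-5/2)/(-4 - 5/2 + I*√22/2))*(-23) = (2*(-5/2)/(-13/2 + I*√22/2))*(-23) = -5/(-13/2 + I*√22/2)*(-23) = 115/(-13/2 + I*√22/2)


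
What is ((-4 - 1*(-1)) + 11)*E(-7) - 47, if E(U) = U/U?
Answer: -39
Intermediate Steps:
E(U) = 1
((-4 - 1*(-1)) + 11)*E(-7) - 47 = ((-4 - 1*(-1)) + 11)*1 - 47 = ((-4 + 1) + 11)*1 - 47 = (-3 + 11)*1 - 47 = 8*1 - 47 = 8 - 47 = -39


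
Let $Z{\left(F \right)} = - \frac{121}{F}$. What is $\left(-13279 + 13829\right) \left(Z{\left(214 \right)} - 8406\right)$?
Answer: $- \frac{494726375}{107} \approx -4.6236 \cdot 10^{6}$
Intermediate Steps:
$\left(-13279 + 13829\right) \left(Z{\left(214 \right)} - 8406\right) = \left(-13279 + 13829\right) \left(- \frac{121}{214} - 8406\right) = 550 \left(\left(-121\right) \frac{1}{214} - 8406\right) = 550 \left(- \frac{121}{214} - 8406\right) = 550 \left(- \frac{1799005}{214}\right) = - \frac{494726375}{107}$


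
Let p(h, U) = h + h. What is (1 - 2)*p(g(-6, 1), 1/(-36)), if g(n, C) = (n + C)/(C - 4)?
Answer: -10/3 ≈ -3.3333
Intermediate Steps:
g(n, C) = (C + n)/(-4 + C)
p(h, U) = 2*h
(1 - 2)*p(g(-6, 1), 1/(-36)) = (1 - 2)*(2*((1 - 6)/(-4 + 1))) = -2*-5/(-3) = -2*(-⅓*(-5)) = -2*5/3 = -1*10/3 = -10/3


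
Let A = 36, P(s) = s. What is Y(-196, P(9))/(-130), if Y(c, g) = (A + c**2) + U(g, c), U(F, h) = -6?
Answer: -19223/65 ≈ -295.74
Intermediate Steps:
Y(c, g) = 30 + c**2 (Y(c, g) = (36 + c**2) - 6 = 30 + c**2)
Y(-196, P(9))/(-130) = (30 + (-196)**2)/(-130) = (30 + 38416)*(-1/130) = 38446*(-1/130) = -19223/65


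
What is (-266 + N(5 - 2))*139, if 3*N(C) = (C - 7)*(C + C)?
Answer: -38086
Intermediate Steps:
N(C) = 2*C*(-7 + C)/3 (N(C) = ((C - 7)*(C + C))/3 = ((-7 + C)*(2*C))/3 = (2*C*(-7 + C))/3 = 2*C*(-7 + C)/3)
(-266 + N(5 - 2))*139 = (-266 + 2*(5 - 2)*(-7 + (5 - 2))/3)*139 = (-266 + (2/3)*3*(-7 + 3))*139 = (-266 + (2/3)*3*(-4))*139 = (-266 - 8)*139 = -274*139 = -38086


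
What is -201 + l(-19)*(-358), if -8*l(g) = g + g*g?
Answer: 30207/2 ≈ 15104.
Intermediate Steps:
l(g) = -g/8 - g²/8 (l(g) = -(g + g*g)/8 = -(g + g²)/8 = -g/8 - g²/8)
-201 + l(-19)*(-358) = -201 - ⅛*(-19)*(1 - 19)*(-358) = -201 - ⅛*(-19)*(-18)*(-358) = -201 - 171/4*(-358) = -201 + 30609/2 = 30207/2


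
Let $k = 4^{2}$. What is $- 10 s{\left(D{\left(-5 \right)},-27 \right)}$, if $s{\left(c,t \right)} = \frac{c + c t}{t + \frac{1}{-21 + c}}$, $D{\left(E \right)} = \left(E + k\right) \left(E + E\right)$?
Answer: $\frac{1873300}{1769} \approx 1059.0$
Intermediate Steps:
$k = 16$
$D{\left(E \right)} = 2 E \left(16 + E\right)$ ($D{\left(E \right)} = \left(E + 16\right) \left(E + E\right) = \left(16 + E\right) 2 E = 2 E \left(16 + E\right)$)
$s{\left(c,t \right)} = \frac{c + c t}{t + \frac{1}{-21 + c}}$
$- 10 s{\left(D{\left(-5 \right)},-27 \right)} = - 10 \frac{2 \left(-5\right) \left(16 - 5\right) \left(-21 + 2 \left(-5\right) \left(16 - 5\right) - -567 + 2 \left(-5\right) \left(16 - 5\right) \left(-27\right)\right)}{1 - -567 + 2 \left(-5\right) \left(16 - 5\right) \left(-27\right)} = - 10 \frac{2 \left(-5\right) 11 \left(-21 + 2 \left(-5\right) 11 + 567 + 2 \left(-5\right) 11 \left(-27\right)\right)}{1 + 567 + 2 \left(-5\right) 11 \left(-27\right)} = - 10 \left(- \frac{110 \left(-21 - 110 + 567 - -2970\right)}{1 + 567 - -2970}\right) = - 10 \left(- \frac{110 \left(-21 - 110 + 567 + 2970\right)}{1 + 567 + 2970}\right) = - 10 \left(\left(-110\right) \frac{1}{3538} \cdot 3406\right) = \left(-10\right) \left(- \frac{187330}{1769}\right) = \frac{1873300}{1769}$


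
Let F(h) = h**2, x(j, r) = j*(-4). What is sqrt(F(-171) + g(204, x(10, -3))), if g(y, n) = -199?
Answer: sqrt(29042) ≈ 170.42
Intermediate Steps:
x(j, r) = -4*j
sqrt(F(-171) + g(204, x(10, -3))) = sqrt((-171)**2 - 199) = sqrt(29241 - 199) = sqrt(29042)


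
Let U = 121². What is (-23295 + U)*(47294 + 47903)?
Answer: -823834838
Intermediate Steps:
U = 14641
(-23295 + U)*(47294 + 47903) = (-23295 + 14641)*(47294 + 47903) = -8654*95197 = -823834838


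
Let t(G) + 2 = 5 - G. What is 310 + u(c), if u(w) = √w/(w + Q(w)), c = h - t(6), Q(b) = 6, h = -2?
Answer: 2171/7 ≈ 310.14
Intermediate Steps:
t(G) = 3 - G (t(G) = -2 + (5 - G) = 3 - G)
c = 1 (c = -2 - (3 - 1*6) = -2 - (3 - 6) = -2 - 1*(-3) = -2 + 3 = 1)
u(w) = √w/(6 + w) (u(w) = √w/(w + 6) = √w/(6 + w))
310 + u(c) = 310 + √1/(6 + 1) = 310 + 1/7 = 310 + 1*(⅐) = 310 + ⅐ = 2171/7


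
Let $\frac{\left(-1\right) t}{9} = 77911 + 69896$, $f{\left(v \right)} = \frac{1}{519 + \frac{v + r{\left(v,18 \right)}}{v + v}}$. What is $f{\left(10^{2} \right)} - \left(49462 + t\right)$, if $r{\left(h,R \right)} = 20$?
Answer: $\frac{3327521003}{2598} \approx 1.2808 \cdot 10^{6}$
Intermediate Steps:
$f{\left(v \right)} = \frac{1}{519 + \frac{20 + v}{2 v}}$ ($f{\left(v \right)} = \frac{1}{519 + \frac{v + 20}{v + v}} = \frac{1}{519 + \frac{20 + v}{2 v}}$)
$t = -1330263$ ($t = - 9 \left(77911 + 69896\right) = \left(-9\right) 147807 = -1330263$)
$f{\left(10^{2} \right)} - \left(49462 + t\right) = \frac{2 \cdot 10^{2}}{20 + 1039 \cdot 10^{2}} - -1280801 = 2 \cdot 100 \frac{1}{20 + 1039 \cdot 100} + \left(-49462 + 1330263\right) = 2 \cdot 100 \frac{1}{20 + 103900} + 1280801 = 2 \cdot 100 \cdot \frac{1}{103920} + 1280801 = \frac{5}{2598} + 1280801 = \frac{3327521003}{2598}$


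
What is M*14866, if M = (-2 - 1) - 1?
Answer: -59464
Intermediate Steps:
M = -4 (M = -3 - 1 = -4)
M*14866 = -4*14866 = -59464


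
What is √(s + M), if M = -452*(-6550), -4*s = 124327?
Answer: √11718073/2 ≈ 1711.6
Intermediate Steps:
s = -124327/4 (s = -¼*124327 = -124327/4 ≈ -31082.)
M = 2960600
√(s + M) = √(-124327/4 + 2960600) = √(11718073/4) = √11718073/2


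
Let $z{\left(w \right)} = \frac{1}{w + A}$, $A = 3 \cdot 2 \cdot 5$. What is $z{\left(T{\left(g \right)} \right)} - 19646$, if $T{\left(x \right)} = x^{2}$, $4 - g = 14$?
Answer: $- \frac{2553979}{130} \approx -19646.0$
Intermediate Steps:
$g = -10$ ($g = 4 - 14 = -10$)
$A = 30$ ($A = 6 \cdot 5 = 30$)
$z{\left(w \right)} = \frac{1}{30 + w}$ ($z{\left(w \right)} = \frac{1}{w + 30} = \frac{1}{30 + w}$)
$z{\left(T{\left(g \right)} \right)} - 19646 = \frac{1}{30 + \left(-10\right)^{2}} - 19646 = \frac{1}{30 + 100} - 19646 = \frac{1}{130} - 19646 = - \frac{2553979}{130}$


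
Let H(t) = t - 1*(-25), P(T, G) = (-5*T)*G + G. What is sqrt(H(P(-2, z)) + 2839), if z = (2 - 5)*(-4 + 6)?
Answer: sqrt(2798) ≈ 52.896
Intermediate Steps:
z = -6 (z = -3*2 = -6)
P(T, G) = G - 5*G*T (P(T, G) = -5*G*T + G = G - 5*G*T)
H(t) = 25 + t (H(t) = t + 25 = 25 + t)
sqrt(H(P(-2, z)) + 2839) = sqrt((25 - 6*(1 - 5*(-2))) + 2839) = sqrt((25 - 6*(1 + 10)) + 2839) = sqrt((25 - 6*11) + 2839) = sqrt((25 - 66) + 2839) = sqrt(-41 + 2839) = sqrt(2798)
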